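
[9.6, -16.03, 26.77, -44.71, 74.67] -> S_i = 9.60*(-1.67)^i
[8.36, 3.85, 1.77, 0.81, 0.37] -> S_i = 8.36*0.46^i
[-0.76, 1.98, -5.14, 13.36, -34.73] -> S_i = -0.76*(-2.60)^i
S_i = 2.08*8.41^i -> [2.08, 17.49, 147.11, 1237.23, 10405.13]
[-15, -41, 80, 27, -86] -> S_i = Random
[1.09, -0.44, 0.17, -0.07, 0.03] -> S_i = 1.09*(-0.40)^i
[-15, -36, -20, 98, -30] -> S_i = Random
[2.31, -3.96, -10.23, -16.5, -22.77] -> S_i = 2.31 + -6.27*i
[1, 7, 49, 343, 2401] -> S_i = 1*7^i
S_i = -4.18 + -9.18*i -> [-4.18, -13.36, -22.54, -31.72, -40.9]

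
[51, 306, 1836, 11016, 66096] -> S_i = 51*6^i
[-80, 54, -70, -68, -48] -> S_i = Random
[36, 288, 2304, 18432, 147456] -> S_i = 36*8^i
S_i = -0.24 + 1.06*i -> [-0.24, 0.82, 1.88, 2.94, 4.0]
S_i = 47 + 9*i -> [47, 56, 65, 74, 83]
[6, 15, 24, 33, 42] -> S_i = 6 + 9*i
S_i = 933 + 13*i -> [933, 946, 959, 972, 985]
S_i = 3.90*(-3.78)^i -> [3.9, -14.74, 55.72, -210.64, 796.22]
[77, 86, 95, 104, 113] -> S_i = 77 + 9*i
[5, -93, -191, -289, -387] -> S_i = 5 + -98*i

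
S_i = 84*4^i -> [84, 336, 1344, 5376, 21504]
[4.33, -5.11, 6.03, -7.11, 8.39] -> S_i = 4.33*(-1.18)^i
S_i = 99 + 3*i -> [99, 102, 105, 108, 111]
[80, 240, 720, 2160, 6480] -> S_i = 80*3^i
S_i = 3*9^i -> [3, 27, 243, 2187, 19683]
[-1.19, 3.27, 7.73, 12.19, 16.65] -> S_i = -1.19 + 4.46*i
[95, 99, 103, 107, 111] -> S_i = 95 + 4*i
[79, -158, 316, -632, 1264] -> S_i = 79*-2^i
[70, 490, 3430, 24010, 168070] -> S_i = 70*7^i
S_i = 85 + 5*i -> [85, 90, 95, 100, 105]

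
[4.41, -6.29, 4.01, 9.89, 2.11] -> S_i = Random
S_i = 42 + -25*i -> [42, 17, -8, -33, -58]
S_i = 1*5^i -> [1, 5, 25, 125, 625]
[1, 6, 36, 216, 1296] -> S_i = 1*6^i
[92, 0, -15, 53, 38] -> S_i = Random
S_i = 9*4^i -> [9, 36, 144, 576, 2304]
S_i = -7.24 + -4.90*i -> [-7.24, -12.14, -17.04, -21.94, -26.84]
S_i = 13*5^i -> [13, 65, 325, 1625, 8125]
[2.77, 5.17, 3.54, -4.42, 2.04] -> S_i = Random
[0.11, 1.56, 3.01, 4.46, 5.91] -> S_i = 0.11 + 1.45*i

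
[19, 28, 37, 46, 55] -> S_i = 19 + 9*i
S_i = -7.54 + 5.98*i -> [-7.54, -1.56, 4.42, 10.4, 16.38]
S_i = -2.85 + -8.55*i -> [-2.85, -11.4, -19.95, -28.5, -37.05]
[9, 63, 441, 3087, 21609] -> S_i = 9*7^i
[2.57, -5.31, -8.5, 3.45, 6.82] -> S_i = Random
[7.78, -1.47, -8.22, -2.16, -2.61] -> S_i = Random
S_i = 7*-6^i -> [7, -42, 252, -1512, 9072]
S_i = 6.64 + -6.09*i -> [6.64, 0.55, -5.54, -11.63, -17.72]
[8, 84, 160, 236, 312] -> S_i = 8 + 76*i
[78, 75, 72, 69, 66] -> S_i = 78 + -3*i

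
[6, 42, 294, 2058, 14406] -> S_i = 6*7^i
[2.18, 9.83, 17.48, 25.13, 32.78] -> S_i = 2.18 + 7.65*i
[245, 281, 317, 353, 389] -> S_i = 245 + 36*i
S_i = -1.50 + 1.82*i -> [-1.5, 0.32, 2.14, 3.96, 5.78]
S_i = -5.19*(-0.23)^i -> [-5.19, 1.19, -0.27, 0.06, -0.01]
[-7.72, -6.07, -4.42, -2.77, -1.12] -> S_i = -7.72 + 1.65*i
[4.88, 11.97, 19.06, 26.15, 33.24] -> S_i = 4.88 + 7.09*i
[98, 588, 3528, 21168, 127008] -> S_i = 98*6^i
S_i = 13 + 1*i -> [13, 14, 15, 16, 17]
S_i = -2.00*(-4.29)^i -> [-2.0, 8.58, -36.81, 157.91, -677.42]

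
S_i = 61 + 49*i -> [61, 110, 159, 208, 257]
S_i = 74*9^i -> [74, 666, 5994, 53946, 485514]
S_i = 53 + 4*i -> [53, 57, 61, 65, 69]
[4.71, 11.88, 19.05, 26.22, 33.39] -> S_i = 4.71 + 7.17*i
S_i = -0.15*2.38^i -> [-0.15, -0.36, -0.85, -2.02, -4.81]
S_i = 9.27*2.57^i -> [9.27, 23.82, 61.23, 157.35, 404.4]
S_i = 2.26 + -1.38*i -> [2.26, 0.88, -0.5, -1.88, -3.26]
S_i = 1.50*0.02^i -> [1.5, 0.03, 0.0, 0.0, 0.0]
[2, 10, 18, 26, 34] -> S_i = 2 + 8*i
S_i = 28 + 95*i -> [28, 123, 218, 313, 408]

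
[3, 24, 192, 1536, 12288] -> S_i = 3*8^i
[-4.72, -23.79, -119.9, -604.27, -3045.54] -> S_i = -4.72*5.04^i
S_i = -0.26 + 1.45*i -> [-0.26, 1.19, 2.64, 4.09, 5.54]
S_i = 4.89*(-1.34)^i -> [4.89, -6.55, 8.78, -11.77, 15.77]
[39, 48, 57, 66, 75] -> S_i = 39 + 9*i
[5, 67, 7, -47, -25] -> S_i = Random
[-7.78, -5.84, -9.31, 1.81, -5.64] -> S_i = Random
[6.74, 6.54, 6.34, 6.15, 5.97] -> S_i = 6.74*0.97^i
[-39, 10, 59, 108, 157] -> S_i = -39 + 49*i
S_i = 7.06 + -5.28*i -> [7.06, 1.78, -3.5, -8.78, -14.06]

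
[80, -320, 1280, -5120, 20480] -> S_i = 80*-4^i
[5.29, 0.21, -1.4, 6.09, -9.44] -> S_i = Random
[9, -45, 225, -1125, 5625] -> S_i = 9*-5^i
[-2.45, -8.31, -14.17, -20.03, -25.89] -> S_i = -2.45 + -5.86*i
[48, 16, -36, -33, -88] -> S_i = Random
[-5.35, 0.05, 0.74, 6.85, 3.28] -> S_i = Random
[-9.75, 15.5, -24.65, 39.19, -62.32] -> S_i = -9.75*(-1.59)^i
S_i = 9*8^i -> [9, 72, 576, 4608, 36864]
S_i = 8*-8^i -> [8, -64, 512, -4096, 32768]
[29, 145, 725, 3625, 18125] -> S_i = 29*5^i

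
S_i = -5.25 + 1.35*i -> [-5.25, -3.9, -2.55, -1.2, 0.15]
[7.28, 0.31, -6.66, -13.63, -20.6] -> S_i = 7.28 + -6.97*i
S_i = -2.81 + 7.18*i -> [-2.81, 4.37, 11.55, 18.73, 25.91]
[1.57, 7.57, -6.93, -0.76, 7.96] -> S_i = Random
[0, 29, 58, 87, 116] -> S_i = 0 + 29*i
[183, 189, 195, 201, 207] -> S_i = 183 + 6*i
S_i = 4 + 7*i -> [4, 11, 18, 25, 32]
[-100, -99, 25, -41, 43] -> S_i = Random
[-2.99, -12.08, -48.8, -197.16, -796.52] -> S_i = -2.99*4.04^i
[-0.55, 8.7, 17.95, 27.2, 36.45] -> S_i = -0.55 + 9.25*i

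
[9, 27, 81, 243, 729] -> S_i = 9*3^i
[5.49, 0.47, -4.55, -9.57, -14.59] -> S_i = 5.49 + -5.02*i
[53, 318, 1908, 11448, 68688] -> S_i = 53*6^i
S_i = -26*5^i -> [-26, -130, -650, -3250, -16250]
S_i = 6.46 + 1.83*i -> [6.46, 8.29, 10.12, 11.95, 13.78]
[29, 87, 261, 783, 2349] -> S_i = 29*3^i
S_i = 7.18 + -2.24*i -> [7.18, 4.94, 2.7, 0.46, -1.78]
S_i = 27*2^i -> [27, 54, 108, 216, 432]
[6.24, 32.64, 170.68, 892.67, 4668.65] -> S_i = 6.24*5.23^i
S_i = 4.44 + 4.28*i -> [4.44, 8.72, 13.0, 17.28, 21.56]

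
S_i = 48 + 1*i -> [48, 49, 50, 51, 52]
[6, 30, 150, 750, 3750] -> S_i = 6*5^i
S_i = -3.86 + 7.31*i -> [-3.86, 3.45, 10.76, 18.07, 25.38]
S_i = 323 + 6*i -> [323, 329, 335, 341, 347]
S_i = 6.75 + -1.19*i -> [6.75, 5.56, 4.37, 3.18, 1.99]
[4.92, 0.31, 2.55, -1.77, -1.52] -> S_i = Random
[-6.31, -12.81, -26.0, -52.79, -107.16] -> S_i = -6.31*2.03^i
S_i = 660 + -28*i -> [660, 632, 604, 576, 548]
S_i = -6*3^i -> [-6, -18, -54, -162, -486]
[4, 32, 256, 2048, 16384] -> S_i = 4*8^i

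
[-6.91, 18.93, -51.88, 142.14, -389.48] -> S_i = -6.91*(-2.74)^i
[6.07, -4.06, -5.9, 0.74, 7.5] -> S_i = Random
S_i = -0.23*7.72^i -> [-0.23, -1.78, -13.71, -105.82, -816.95]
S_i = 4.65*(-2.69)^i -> [4.65, -12.51, 33.65, -90.51, 243.48]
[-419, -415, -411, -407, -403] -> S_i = -419 + 4*i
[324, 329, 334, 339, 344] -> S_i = 324 + 5*i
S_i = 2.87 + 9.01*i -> [2.87, 11.88, 20.89, 29.9, 38.91]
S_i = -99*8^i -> [-99, -792, -6336, -50688, -405504]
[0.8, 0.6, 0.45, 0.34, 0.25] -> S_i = 0.80*0.75^i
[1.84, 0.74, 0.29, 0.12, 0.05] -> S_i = 1.84*0.40^i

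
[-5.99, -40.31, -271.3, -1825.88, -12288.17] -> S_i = -5.99*6.73^i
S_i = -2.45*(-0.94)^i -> [-2.45, 2.3, -2.16, 2.03, -1.91]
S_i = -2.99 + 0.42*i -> [-2.99, -2.57, -2.15, -1.73, -1.31]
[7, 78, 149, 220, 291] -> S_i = 7 + 71*i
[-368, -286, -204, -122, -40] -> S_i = -368 + 82*i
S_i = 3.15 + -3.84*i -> [3.15, -0.69, -4.53, -8.37, -12.21]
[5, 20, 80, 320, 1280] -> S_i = 5*4^i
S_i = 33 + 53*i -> [33, 86, 139, 192, 245]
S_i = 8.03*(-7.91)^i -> [8.03, -63.52, 502.42, -3974.16, 31435.58]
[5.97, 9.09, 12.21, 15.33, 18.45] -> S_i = 5.97 + 3.12*i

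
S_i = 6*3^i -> [6, 18, 54, 162, 486]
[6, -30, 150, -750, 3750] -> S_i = 6*-5^i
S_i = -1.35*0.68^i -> [-1.35, -0.92, -0.62, -0.42, -0.29]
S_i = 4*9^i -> [4, 36, 324, 2916, 26244]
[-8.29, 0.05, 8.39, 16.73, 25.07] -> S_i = -8.29 + 8.34*i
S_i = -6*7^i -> [-6, -42, -294, -2058, -14406]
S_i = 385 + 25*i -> [385, 410, 435, 460, 485]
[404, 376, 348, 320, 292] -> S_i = 404 + -28*i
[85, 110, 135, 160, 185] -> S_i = 85 + 25*i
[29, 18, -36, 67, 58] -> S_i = Random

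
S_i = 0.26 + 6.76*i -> [0.26, 7.02, 13.78, 20.54, 27.3]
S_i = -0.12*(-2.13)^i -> [-0.12, 0.26, -0.54, 1.16, -2.47]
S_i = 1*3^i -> [1, 3, 9, 27, 81]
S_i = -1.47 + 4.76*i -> [-1.47, 3.29, 8.05, 12.81, 17.57]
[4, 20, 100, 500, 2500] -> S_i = 4*5^i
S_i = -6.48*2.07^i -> [-6.48, -13.41, -27.77, -57.48, -118.98]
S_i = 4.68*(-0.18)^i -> [4.68, -0.84, 0.15, -0.03, 0.0]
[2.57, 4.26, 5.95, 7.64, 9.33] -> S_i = 2.57 + 1.69*i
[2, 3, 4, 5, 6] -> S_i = 2 + 1*i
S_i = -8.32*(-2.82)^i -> [-8.32, 23.46, -66.16, 186.58, -526.16]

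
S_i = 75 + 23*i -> [75, 98, 121, 144, 167]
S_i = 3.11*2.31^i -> [3.11, 7.18, 16.6, 38.34, 88.55]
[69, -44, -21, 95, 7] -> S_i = Random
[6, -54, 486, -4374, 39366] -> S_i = 6*-9^i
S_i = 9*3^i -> [9, 27, 81, 243, 729]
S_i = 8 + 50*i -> [8, 58, 108, 158, 208]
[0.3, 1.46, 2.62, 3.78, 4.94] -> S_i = 0.30 + 1.16*i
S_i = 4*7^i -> [4, 28, 196, 1372, 9604]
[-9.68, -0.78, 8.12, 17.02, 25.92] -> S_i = -9.68 + 8.90*i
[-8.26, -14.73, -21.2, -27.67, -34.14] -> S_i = -8.26 + -6.47*i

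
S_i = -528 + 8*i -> [-528, -520, -512, -504, -496]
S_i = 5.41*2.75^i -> [5.41, 14.88, 40.91, 112.51, 309.41]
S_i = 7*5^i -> [7, 35, 175, 875, 4375]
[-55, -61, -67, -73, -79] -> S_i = -55 + -6*i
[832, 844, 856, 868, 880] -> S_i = 832 + 12*i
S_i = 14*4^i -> [14, 56, 224, 896, 3584]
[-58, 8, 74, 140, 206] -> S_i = -58 + 66*i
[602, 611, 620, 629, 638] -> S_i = 602 + 9*i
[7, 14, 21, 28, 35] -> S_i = 7 + 7*i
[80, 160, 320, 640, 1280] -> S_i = 80*2^i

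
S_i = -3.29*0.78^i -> [-3.29, -2.57, -2.0, -1.56, -1.22]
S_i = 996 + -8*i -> [996, 988, 980, 972, 964]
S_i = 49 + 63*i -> [49, 112, 175, 238, 301]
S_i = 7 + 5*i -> [7, 12, 17, 22, 27]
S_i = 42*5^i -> [42, 210, 1050, 5250, 26250]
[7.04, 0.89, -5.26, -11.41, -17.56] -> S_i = 7.04 + -6.15*i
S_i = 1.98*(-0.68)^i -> [1.98, -1.35, 0.92, -0.62, 0.42]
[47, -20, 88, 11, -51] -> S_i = Random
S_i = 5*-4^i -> [5, -20, 80, -320, 1280]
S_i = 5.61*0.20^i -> [5.61, 1.12, 0.22, 0.04, 0.01]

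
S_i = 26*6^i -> [26, 156, 936, 5616, 33696]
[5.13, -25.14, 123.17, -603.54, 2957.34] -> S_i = 5.13*(-4.90)^i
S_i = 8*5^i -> [8, 40, 200, 1000, 5000]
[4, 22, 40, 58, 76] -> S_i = 4 + 18*i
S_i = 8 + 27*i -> [8, 35, 62, 89, 116]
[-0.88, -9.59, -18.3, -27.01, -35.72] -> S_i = -0.88 + -8.71*i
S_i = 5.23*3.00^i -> [5.23, 15.69, 47.07, 141.21, 423.63]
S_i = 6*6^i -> [6, 36, 216, 1296, 7776]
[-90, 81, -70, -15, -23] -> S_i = Random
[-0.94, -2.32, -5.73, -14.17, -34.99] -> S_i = -0.94*2.47^i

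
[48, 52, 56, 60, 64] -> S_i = 48 + 4*i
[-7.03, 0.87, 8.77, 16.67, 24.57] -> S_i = -7.03 + 7.90*i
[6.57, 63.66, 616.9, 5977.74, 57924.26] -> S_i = 6.57*9.69^i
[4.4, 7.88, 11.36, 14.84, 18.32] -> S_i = 4.40 + 3.48*i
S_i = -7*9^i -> [-7, -63, -567, -5103, -45927]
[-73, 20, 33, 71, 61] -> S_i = Random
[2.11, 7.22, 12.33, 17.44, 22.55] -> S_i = 2.11 + 5.11*i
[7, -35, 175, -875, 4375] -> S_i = 7*-5^i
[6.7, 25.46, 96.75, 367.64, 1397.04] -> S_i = 6.70*3.80^i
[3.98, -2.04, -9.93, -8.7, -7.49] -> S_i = Random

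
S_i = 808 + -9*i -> [808, 799, 790, 781, 772]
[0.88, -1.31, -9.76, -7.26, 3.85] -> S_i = Random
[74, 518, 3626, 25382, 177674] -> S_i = 74*7^i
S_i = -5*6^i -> [-5, -30, -180, -1080, -6480]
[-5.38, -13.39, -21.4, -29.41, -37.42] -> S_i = -5.38 + -8.01*i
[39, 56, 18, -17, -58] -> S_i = Random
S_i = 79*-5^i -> [79, -395, 1975, -9875, 49375]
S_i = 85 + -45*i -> [85, 40, -5, -50, -95]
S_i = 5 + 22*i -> [5, 27, 49, 71, 93]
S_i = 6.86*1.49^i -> [6.86, 10.22, 15.23, 22.69, 33.81]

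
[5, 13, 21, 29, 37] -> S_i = 5 + 8*i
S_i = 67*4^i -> [67, 268, 1072, 4288, 17152]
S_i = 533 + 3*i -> [533, 536, 539, 542, 545]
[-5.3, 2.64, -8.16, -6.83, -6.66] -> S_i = Random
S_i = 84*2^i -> [84, 168, 336, 672, 1344]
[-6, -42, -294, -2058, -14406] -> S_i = -6*7^i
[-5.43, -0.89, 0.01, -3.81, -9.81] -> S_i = Random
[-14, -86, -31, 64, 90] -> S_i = Random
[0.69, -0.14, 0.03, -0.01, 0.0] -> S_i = 0.69*(-0.21)^i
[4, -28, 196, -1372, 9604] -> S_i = 4*-7^i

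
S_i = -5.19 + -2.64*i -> [-5.19, -7.83, -10.47, -13.11, -15.75]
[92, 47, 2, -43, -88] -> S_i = 92 + -45*i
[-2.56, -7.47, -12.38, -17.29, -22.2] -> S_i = -2.56 + -4.91*i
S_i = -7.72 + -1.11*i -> [-7.72, -8.83, -9.94, -11.05, -12.16]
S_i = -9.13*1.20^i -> [-9.13, -10.96, -13.15, -15.78, -18.93]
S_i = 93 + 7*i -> [93, 100, 107, 114, 121]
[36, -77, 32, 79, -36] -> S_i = Random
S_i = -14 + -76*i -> [-14, -90, -166, -242, -318]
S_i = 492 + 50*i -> [492, 542, 592, 642, 692]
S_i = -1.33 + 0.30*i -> [-1.33, -1.03, -0.73, -0.43, -0.13]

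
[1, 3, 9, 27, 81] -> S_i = 1*3^i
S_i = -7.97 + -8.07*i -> [-7.97, -16.04, -24.11, -32.18, -40.25]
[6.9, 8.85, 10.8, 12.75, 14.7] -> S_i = 6.90 + 1.95*i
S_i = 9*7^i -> [9, 63, 441, 3087, 21609]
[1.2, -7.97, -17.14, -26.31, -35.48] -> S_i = 1.20 + -9.17*i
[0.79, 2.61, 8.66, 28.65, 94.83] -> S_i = 0.79*3.31^i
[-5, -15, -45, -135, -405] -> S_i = -5*3^i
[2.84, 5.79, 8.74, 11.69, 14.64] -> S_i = 2.84 + 2.95*i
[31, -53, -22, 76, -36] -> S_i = Random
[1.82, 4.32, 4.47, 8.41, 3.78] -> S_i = Random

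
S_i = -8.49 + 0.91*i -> [-8.49, -7.58, -6.67, -5.76, -4.85]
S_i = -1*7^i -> [-1, -7, -49, -343, -2401]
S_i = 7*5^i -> [7, 35, 175, 875, 4375]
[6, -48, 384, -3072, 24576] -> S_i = 6*-8^i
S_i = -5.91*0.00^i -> [-5.91, -0.0, -0.0, -0.0, -0.0]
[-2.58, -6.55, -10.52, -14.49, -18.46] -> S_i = -2.58 + -3.97*i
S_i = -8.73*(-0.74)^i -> [-8.73, 6.46, -4.78, 3.54, -2.62]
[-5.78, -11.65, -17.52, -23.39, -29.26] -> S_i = -5.78 + -5.87*i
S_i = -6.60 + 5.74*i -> [-6.6, -0.86, 4.88, 10.62, 16.36]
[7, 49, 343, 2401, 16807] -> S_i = 7*7^i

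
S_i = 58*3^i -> [58, 174, 522, 1566, 4698]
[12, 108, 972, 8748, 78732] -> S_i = 12*9^i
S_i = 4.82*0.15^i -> [4.82, 0.72, 0.11, 0.02, 0.0]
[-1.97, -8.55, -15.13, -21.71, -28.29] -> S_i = -1.97 + -6.58*i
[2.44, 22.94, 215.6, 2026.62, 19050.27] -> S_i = 2.44*9.40^i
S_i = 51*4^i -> [51, 204, 816, 3264, 13056]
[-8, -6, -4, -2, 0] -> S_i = -8 + 2*i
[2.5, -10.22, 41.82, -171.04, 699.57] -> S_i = 2.50*(-4.09)^i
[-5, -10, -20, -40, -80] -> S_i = -5*2^i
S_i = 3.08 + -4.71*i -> [3.08, -1.63, -6.34, -11.05, -15.76]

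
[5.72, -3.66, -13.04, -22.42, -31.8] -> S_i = 5.72 + -9.38*i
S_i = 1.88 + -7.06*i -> [1.88, -5.18, -12.24, -19.3, -26.36]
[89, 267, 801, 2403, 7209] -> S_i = 89*3^i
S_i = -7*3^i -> [-7, -21, -63, -189, -567]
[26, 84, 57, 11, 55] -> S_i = Random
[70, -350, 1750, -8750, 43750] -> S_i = 70*-5^i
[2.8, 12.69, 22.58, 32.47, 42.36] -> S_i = 2.80 + 9.89*i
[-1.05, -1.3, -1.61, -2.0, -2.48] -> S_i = -1.05*1.24^i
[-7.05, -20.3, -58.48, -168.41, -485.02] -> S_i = -7.05*2.88^i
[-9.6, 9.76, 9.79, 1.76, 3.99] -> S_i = Random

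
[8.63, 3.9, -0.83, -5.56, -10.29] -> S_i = 8.63 + -4.73*i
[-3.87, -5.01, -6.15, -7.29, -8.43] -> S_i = -3.87 + -1.14*i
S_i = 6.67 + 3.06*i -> [6.67, 9.73, 12.79, 15.85, 18.91]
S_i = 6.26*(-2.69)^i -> [6.26, -16.84, 45.3, -121.85, 327.78]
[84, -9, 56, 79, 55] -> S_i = Random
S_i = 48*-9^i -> [48, -432, 3888, -34992, 314928]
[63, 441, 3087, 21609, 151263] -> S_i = 63*7^i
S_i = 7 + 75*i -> [7, 82, 157, 232, 307]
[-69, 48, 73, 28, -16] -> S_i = Random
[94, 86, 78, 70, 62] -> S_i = 94 + -8*i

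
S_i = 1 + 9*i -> [1, 10, 19, 28, 37]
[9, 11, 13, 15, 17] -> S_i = 9 + 2*i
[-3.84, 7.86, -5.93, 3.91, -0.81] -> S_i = Random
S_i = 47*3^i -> [47, 141, 423, 1269, 3807]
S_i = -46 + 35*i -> [-46, -11, 24, 59, 94]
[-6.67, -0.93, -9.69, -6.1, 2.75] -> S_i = Random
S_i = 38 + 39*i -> [38, 77, 116, 155, 194]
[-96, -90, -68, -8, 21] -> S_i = Random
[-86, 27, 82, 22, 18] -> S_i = Random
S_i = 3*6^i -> [3, 18, 108, 648, 3888]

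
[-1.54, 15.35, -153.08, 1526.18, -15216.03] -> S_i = -1.54*(-9.97)^i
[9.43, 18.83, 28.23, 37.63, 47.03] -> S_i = 9.43 + 9.40*i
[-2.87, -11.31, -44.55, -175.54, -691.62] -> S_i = -2.87*3.94^i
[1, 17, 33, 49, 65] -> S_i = 1 + 16*i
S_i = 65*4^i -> [65, 260, 1040, 4160, 16640]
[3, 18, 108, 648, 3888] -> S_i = 3*6^i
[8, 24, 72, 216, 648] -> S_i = 8*3^i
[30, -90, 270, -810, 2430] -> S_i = 30*-3^i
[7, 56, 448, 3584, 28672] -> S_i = 7*8^i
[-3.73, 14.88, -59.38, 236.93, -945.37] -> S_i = -3.73*(-3.99)^i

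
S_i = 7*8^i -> [7, 56, 448, 3584, 28672]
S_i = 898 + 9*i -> [898, 907, 916, 925, 934]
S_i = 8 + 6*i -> [8, 14, 20, 26, 32]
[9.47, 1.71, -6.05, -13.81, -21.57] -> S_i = 9.47 + -7.76*i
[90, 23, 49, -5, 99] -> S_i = Random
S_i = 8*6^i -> [8, 48, 288, 1728, 10368]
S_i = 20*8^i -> [20, 160, 1280, 10240, 81920]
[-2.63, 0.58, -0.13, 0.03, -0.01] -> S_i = -2.63*(-0.22)^i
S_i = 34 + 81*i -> [34, 115, 196, 277, 358]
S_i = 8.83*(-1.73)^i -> [8.83, -15.28, 26.43, -45.72, 79.09]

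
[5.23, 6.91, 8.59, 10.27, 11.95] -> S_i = 5.23 + 1.68*i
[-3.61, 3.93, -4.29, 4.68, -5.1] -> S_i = -3.61*(-1.09)^i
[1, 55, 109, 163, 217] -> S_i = 1 + 54*i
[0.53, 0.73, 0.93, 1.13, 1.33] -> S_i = 0.53 + 0.20*i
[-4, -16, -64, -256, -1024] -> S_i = -4*4^i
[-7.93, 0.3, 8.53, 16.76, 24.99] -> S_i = -7.93 + 8.23*i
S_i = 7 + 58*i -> [7, 65, 123, 181, 239]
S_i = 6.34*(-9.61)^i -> [6.34, -60.93, 585.51, -5626.77, 54073.29]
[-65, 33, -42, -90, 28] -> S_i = Random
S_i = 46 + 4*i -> [46, 50, 54, 58, 62]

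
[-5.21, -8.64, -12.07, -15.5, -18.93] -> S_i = -5.21 + -3.43*i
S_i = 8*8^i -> [8, 64, 512, 4096, 32768]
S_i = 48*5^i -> [48, 240, 1200, 6000, 30000]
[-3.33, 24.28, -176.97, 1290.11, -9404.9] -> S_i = -3.33*(-7.29)^i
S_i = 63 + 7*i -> [63, 70, 77, 84, 91]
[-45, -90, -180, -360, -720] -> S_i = -45*2^i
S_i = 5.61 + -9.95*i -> [5.61, -4.34, -14.29, -24.24, -34.19]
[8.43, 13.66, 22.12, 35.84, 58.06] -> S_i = 8.43*1.62^i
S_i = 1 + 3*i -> [1, 4, 7, 10, 13]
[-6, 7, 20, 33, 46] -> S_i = -6 + 13*i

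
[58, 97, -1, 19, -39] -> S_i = Random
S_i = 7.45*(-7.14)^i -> [7.45, -53.19, 379.8, -2711.76, 19361.95]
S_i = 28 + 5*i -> [28, 33, 38, 43, 48]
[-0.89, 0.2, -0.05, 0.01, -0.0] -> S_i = -0.89*(-0.23)^i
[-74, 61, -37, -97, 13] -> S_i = Random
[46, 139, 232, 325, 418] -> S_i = 46 + 93*i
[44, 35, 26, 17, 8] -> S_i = 44 + -9*i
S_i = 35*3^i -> [35, 105, 315, 945, 2835]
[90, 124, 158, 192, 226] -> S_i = 90 + 34*i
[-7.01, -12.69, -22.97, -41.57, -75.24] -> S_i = -7.01*1.81^i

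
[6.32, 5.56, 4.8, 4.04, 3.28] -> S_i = 6.32 + -0.76*i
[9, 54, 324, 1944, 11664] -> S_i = 9*6^i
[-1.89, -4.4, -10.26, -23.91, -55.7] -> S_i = -1.89*2.33^i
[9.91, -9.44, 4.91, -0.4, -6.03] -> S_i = Random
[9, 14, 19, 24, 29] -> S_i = 9 + 5*i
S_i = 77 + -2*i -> [77, 75, 73, 71, 69]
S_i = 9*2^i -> [9, 18, 36, 72, 144]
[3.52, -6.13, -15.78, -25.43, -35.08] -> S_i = 3.52 + -9.65*i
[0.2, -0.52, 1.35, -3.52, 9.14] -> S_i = 0.20*(-2.60)^i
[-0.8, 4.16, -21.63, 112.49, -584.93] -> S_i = -0.80*(-5.20)^i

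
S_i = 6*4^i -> [6, 24, 96, 384, 1536]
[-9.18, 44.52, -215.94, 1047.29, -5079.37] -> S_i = -9.18*(-4.85)^i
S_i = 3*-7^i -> [3, -21, 147, -1029, 7203]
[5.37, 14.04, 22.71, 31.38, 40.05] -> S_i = 5.37 + 8.67*i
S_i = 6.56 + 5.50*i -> [6.56, 12.06, 17.56, 23.06, 28.56]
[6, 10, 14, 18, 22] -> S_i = 6 + 4*i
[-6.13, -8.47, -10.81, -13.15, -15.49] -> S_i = -6.13 + -2.34*i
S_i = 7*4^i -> [7, 28, 112, 448, 1792]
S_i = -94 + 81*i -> [-94, -13, 68, 149, 230]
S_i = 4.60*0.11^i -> [4.6, 0.51, 0.06, 0.01, 0.0]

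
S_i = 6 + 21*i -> [6, 27, 48, 69, 90]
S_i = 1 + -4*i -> [1, -3, -7, -11, -15]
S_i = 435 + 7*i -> [435, 442, 449, 456, 463]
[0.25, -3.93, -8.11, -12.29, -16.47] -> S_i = 0.25 + -4.18*i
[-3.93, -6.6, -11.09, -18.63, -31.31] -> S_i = -3.93*1.68^i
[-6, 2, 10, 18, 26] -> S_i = -6 + 8*i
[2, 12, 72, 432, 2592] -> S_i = 2*6^i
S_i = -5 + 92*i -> [-5, 87, 179, 271, 363]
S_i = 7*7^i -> [7, 49, 343, 2401, 16807]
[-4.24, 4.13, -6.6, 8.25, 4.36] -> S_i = Random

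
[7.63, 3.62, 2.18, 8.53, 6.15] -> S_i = Random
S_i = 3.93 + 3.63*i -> [3.93, 7.56, 11.19, 14.82, 18.45]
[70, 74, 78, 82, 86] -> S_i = 70 + 4*i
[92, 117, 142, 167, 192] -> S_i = 92 + 25*i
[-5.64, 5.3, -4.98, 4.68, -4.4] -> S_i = -5.64*(-0.94)^i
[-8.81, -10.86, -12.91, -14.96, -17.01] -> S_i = -8.81 + -2.05*i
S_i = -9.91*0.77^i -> [-9.91, -7.63, -5.88, -4.52, -3.48]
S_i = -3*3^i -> [-3, -9, -27, -81, -243]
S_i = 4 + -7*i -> [4, -3, -10, -17, -24]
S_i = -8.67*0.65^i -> [-8.67, -5.64, -3.66, -2.38, -1.55]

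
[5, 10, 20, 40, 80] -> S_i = 5*2^i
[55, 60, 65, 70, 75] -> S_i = 55 + 5*i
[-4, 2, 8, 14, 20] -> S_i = -4 + 6*i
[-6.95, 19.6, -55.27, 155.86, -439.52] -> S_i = -6.95*(-2.82)^i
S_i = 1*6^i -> [1, 6, 36, 216, 1296]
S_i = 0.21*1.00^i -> [0.21, 0.21, 0.21, 0.21, 0.21]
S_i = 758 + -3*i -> [758, 755, 752, 749, 746]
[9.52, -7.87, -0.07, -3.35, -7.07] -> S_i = Random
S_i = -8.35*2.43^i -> [-8.35, -20.29, -49.31, -119.81, -291.15]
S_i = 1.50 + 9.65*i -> [1.5, 11.15, 20.8, 30.45, 40.1]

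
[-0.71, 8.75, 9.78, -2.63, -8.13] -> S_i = Random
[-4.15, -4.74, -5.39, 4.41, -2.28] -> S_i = Random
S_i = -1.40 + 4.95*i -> [-1.4, 3.55, 8.5, 13.45, 18.4]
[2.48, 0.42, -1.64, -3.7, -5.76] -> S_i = 2.48 + -2.06*i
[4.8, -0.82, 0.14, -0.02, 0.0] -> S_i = 4.80*(-0.17)^i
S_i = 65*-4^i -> [65, -260, 1040, -4160, 16640]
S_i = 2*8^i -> [2, 16, 128, 1024, 8192]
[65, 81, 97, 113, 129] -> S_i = 65 + 16*i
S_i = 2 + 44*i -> [2, 46, 90, 134, 178]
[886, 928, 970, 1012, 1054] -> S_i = 886 + 42*i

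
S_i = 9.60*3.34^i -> [9.6, 32.06, 107.09, 357.69, 1194.7]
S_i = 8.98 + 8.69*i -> [8.98, 17.67, 26.36, 35.05, 43.74]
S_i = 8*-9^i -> [8, -72, 648, -5832, 52488]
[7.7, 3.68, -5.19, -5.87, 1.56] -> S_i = Random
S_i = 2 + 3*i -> [2, 5, 8, 11, 14]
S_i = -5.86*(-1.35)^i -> [-5.86, 7.91, -10.68, 14.42, -19.46]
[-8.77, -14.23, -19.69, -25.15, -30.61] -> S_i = -8.77 + -5.46*i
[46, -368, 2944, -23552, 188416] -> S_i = 46*-8^i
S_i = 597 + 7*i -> [597, 604, 611, 618, 625]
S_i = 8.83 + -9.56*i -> [8.83, -0.73, -10.29, -19.85, -29.41]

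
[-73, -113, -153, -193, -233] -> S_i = -73 + -40*i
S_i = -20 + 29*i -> [-20, 9, 38, 67, 96]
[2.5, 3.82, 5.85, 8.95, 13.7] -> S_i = 2.50*1.53^i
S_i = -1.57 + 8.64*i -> [-1.57, 7.07, 15.71, 24.35, 32.99]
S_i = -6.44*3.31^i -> [-6.44, -21.32, -70.56, -233.54, -773.03]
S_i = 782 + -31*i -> [782, 751, 720, 689, 658]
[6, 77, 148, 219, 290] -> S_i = 6 + 71*i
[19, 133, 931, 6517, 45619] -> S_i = 19*7^i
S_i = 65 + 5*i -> [65, 70, 75, 80, 85]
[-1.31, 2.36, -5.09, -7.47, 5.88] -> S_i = Random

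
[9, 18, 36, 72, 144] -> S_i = 9*2^i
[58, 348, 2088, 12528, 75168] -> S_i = 58*6^i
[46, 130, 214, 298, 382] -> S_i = 46 + 84*i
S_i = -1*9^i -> [-1, -9, -81, -729, -6561]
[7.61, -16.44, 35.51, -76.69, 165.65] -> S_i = 7.61*(-2.16)^i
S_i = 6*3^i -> [6, 18, 54, 162, 486]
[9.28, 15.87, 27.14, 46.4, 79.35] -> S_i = 9.28*1.71^i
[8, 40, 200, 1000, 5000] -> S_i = 8*5^i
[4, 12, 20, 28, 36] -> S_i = 4 + 8*i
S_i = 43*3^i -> [43, 129, 387, 1161, 3483]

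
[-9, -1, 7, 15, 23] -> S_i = -9 + 8*i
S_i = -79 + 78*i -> [-79, -1, 77, 155, 233]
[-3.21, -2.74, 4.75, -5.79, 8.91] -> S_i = Random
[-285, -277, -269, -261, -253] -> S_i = -285 + 8*i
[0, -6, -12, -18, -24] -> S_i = 0 + -6*i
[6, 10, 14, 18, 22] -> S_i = 6 + 4*i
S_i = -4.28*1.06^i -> [-4.28, -4.54, -4.81, -5.1, -5.4]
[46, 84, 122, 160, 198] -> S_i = 46 + 38*i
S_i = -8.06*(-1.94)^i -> [-8.06, 15.64, -30.33, 58.85, -114.17]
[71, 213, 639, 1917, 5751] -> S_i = 71*3^i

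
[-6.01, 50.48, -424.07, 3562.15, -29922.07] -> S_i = -6.01*(-8.40)^i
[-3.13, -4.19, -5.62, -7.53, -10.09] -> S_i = -3.13*1.34^i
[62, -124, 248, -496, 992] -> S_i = 62*-2^i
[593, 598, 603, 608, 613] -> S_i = 593 + 5*i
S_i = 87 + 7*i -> [87, 94, 101, 108, 115]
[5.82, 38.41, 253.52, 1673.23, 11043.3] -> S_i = 5.82*6.60^i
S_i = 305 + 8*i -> [305, 313, 321, 329, 337]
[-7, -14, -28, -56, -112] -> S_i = -7*2^i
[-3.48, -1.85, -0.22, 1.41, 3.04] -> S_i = -3.48 + 1.63*i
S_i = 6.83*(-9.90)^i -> [6.83, -67.62, 669.41, -6627.14, 65608.71]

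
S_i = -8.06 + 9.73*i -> [-8.06, 1.67, 11.4, 21.13, 30.86]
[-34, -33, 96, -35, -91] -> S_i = Random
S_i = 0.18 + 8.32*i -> [0.18, 8.5, 16.82, 25.14, 33.46]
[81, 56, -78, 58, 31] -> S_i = Random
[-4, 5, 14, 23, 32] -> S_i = -4 + 9*i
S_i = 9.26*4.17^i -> [9.26, 38.61, 161.02, 671.46, 2799.98]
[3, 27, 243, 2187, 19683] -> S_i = 3*9^i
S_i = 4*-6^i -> [4, -24, 144, -864, 5184]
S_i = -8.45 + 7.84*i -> [-8.45, -0.61, 7.23, 15.07, 22.91]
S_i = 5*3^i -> [5, 15, 45, 135, 405]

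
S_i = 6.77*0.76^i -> [6.77, 5.15, 3.91, 2.97, 2.26]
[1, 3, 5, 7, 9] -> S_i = 1 + 2*i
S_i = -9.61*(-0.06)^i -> [-9.61, 0.58, -0.03, 0.0, -0.0]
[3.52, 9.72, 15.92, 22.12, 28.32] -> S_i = 3.52 + 6.20*i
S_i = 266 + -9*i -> [266, 257, 248, 239, 230]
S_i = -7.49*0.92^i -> [-7.49, -6.89, -6.34, -5.83, -5.37]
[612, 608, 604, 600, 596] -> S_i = 612 + -4*i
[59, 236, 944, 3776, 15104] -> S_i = 59*4^i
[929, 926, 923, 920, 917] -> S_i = 929 + -3*i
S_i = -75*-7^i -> [-75, 525, -3675, 25725, -180075]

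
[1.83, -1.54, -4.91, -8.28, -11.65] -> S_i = 1.83 + -3.37*i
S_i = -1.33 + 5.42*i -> [-1.33, 4.09, 9.51, 14.93, 20.35]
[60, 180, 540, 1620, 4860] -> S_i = 60*3^i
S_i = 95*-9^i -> [95, -855, 7695, -69255, 623295]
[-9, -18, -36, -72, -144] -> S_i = -9*2^i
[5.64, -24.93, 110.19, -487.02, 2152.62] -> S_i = 5.64*(-4.42)^i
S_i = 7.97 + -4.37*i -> [7.97, 3.6, -0.77, -5.14, -9.51]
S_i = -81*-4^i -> [-81, 324, -1296, 5184, -20736]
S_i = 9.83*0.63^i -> [9.83, 6.19, 3.9, 2.46, 1.55]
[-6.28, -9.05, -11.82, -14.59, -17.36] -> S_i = -6.28 + -2.77*i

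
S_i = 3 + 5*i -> [3, 8, 13, 18, 23]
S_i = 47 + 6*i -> [47, 53, 59, 65, 71]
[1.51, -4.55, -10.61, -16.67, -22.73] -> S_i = 1.51 + -6.06*i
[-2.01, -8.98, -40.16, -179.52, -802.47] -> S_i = -2.01*4.47^i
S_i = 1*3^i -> [1, 3, 9, 27, 81]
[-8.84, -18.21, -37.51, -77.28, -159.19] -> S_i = -8.84*2.06^i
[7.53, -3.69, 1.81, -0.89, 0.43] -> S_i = 7.53*(-0.49)^i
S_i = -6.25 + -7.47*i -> [-6.25, -13.72, -21.19, -28.66, -36.13]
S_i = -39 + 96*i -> [-39, 57, 153, 249, 345]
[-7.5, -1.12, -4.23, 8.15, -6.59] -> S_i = Random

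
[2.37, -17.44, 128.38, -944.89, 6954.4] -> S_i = 2.37*(-7.36)^i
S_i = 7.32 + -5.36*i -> [7.32, 1.96, -3.4, -8.76, -14.12]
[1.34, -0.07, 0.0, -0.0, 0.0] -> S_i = 1.34*(-0.05)^i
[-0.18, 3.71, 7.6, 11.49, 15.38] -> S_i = -0.18 + 3.89*i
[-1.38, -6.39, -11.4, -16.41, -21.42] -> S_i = -1.38 + -5.01*i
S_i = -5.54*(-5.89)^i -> [-5.54, 32.63, -192.19, 1132.02, -6667.62]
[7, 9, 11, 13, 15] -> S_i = 7 + 2*i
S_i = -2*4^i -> [-2, -8, -32, -128, -512]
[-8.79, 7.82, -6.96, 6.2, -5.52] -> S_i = -8.79*(-0.89)^i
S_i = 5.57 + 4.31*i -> [5.57, 9.88, 14.19, 18.5, 22.81]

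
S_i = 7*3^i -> [7, 21, 63, 189, 567]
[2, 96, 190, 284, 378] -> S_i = 2 + 94*i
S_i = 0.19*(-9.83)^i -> [0.19, -1.87, 18.36, -180.47, 1774.06]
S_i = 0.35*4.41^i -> [0.35, 1.54, 6.81, 30.02, 132.38]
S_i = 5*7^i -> [5, 35, 245, 1715, 12005]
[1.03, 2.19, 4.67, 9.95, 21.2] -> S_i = 1.03*2.13^i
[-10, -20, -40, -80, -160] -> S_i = -10*2^i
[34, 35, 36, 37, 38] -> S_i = 34 + 1*i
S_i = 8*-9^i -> [8, -72, 648, -5832, 52488]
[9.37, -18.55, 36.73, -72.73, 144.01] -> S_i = 9.37*(-1.98)^i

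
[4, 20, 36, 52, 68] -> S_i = 4 + 16*i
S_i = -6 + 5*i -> [-6, -1, 4, 9, 14]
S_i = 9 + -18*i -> [9, -9, -27, -45, -63]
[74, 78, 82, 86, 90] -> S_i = 74 + 4*i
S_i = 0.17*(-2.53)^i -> [0.17, -0.43, 1.09, -2.75, 6.97]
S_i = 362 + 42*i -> [362, 404, 446, 488, 530]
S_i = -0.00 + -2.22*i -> [-0.0, -2.22, -4.44, -6.66, -8.88]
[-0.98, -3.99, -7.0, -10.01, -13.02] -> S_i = -0.98 + -3.01*i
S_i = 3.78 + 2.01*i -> [3.78, 5.79, 7.8, 9.81, 11.82]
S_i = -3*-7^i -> [-3, 21, -147, 1029, -7203]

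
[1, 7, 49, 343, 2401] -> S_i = 1*7^i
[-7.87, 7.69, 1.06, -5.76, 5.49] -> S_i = Random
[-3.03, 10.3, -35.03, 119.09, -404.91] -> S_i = -3.03*(-3.40)^i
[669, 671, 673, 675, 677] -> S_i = 669 + 2*i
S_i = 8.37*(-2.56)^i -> [8.37, -21.43, 54.85, -140.43, 359.49]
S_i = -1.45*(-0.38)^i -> [-1.45, 0.55, -0.21, 0.08, -0.03]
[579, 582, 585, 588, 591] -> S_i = 579 + 3*i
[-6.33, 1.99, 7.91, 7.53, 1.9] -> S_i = Random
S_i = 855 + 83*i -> [855, 938, 1021, 1104, 1187]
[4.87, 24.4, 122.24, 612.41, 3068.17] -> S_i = 4.87*5.01^i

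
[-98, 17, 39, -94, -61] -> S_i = Random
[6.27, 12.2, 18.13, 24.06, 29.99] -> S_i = 6.27 + 5.93*i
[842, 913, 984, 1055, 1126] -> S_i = 842 + 71*i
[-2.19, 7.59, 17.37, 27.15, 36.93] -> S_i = -2.19 + 9.78*i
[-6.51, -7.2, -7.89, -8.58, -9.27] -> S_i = -6.51 + -0.69*i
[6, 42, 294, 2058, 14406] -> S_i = 6*7^i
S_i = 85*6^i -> [85, 510, 3060, 18360, 110160]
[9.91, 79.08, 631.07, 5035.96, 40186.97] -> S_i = 9.91*7.98^i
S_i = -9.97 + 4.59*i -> [-9.97, -5.38, -0.79, 3.8, 8.39]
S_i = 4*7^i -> [4, 28, 196, 1372, 9604]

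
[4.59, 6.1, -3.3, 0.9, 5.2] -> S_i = Random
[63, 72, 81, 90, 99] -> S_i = 63 + 9*i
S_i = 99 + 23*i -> [99, 122, 145, 168, 191]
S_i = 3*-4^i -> [3, -12, 48, -192, 768]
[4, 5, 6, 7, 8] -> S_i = 4 + 1*i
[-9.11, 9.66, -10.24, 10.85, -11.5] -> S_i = -9.11*(-1.06)^i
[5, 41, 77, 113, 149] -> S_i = 5 + 36*i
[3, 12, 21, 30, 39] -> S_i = 3 + 9*i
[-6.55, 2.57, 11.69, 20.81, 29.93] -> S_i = -6.55 + 9.12*i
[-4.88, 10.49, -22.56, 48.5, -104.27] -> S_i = -4.88*(-2.15)^i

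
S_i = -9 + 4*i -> [-9, -5, -1, 3, 7]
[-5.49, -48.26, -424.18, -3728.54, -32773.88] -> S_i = -5.49*8.79^i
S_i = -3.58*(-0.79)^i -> [-3.58, 2.83, -2.23, 1.77, -1.39]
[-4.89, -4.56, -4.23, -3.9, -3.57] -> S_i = -4.89 + 0.33*i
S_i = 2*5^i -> [2, 10, 50, 250, 1250]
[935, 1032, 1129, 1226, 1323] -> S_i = 935 + 97*i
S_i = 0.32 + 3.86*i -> [0.32, 4.18, 8.04, 11.9, 15.76]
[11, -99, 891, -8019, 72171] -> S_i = 11*-9^i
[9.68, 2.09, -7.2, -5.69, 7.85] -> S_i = Random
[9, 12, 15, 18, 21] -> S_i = 9 + 3*i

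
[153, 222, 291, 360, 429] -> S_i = 153 + 69*i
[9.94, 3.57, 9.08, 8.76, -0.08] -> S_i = Random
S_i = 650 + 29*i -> [650, 679, 708, 737, 766]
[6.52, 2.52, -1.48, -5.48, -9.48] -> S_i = 6.52 + -4.00*i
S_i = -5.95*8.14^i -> [-5.95, -48.43, -394.24, -3209.15, -26122.49]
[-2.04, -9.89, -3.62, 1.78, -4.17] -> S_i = Random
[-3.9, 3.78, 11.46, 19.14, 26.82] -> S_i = -3.90 + 7.68*i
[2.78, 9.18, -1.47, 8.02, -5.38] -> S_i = Random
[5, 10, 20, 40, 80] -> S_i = 5*2^i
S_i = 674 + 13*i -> [674, 687, 700, 713, 726]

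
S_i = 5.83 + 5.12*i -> [5.83, 10.95, 16.07, 21.19, 26.31]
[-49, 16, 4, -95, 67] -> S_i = Random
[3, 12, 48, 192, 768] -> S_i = 3*4^i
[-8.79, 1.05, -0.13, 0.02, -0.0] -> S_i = -8.79*(-0.12)^i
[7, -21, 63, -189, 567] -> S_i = 7*-3^i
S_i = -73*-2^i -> [-73, 146, -292, 584, -1168]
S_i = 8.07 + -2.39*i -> [8.07, 5.68, 3.29, 0.9, -1.49]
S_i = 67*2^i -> [67, 134, 268, 536, 1072]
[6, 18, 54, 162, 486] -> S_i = 6*3^i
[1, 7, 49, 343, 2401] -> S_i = 1*7^i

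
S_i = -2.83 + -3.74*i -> [-2.83, -6.57, -10.31, -14.05, -17.79]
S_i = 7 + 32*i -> [7, 39, 71, 103, 135]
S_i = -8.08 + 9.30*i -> [-8.08, 1.22, 10.52, 19.82, 29.12]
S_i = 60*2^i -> [60, 120, 240, 480, 960]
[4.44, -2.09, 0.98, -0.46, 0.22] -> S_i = 4.44*(-0.47)^i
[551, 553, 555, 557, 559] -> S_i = 551 + 2*i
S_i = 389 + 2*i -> [389, 391, 393, 395, 397]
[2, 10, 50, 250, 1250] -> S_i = 2*5^i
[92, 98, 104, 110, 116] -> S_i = 92 + 6*i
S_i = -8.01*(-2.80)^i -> [-8.01, 22.43, -62.8, 175.84, -492.34]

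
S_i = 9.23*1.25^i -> [9.23, 11.54, 14.42, 18.03, 22.53]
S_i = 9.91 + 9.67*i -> [9.91, 19.58, 29.25, 38.92, 48.59]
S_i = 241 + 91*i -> [241, 332, 423, 514, 605]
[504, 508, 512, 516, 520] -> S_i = 504 + 4*i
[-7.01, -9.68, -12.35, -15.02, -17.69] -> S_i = -7.01 + -2.67*i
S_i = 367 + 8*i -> [367, 375, 383, 391, 399]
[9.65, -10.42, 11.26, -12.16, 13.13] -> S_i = 9.65*(-1.08)^i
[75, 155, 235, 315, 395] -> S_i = 75 + 80*i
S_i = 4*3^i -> [4, 12, 36, 108, 324]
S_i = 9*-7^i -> [9, -63, 441, -3087, 21609]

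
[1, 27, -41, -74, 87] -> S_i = Random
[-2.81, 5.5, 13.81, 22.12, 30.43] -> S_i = -2.81 + 8.31*i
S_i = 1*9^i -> [1, 9, 81, 729, 6561]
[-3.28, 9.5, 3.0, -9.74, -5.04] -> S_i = Random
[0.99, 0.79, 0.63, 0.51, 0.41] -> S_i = 0.99*0.80^i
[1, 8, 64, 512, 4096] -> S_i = 1*8^i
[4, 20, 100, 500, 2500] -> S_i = 4*5^i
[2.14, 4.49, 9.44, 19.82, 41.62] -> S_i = 2.14*2.10^i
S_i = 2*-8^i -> [2, -16, 128, -1024, 8192]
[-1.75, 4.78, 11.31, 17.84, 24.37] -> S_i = -1.75 + 6.53*i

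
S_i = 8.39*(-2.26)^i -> [8.39, -18.96, 42.85, -96.85, 218.87]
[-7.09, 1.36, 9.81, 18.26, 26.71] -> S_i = -7.09 + 8.45*i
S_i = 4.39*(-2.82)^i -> [4.39, -12.38, 34.91, -98.45, 277.63]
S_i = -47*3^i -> [-47, -141, -423, -1269, -3807]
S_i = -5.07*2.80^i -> [-5.07, -14.2, -39.75, -111.3, -311.63]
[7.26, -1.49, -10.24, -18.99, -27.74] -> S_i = 7.26 + -8.75*i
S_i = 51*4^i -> [51, 204, 816, 3264, 13056]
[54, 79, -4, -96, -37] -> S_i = Random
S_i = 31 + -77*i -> [31, -46, -123, -200, -277]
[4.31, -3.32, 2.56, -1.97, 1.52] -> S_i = 4.31*(-0.77)^i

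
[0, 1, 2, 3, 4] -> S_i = 0 + 1*i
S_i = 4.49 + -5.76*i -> [4.49, -1.27, -7.03, -12.79, -18.55]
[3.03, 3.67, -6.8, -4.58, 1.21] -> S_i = Random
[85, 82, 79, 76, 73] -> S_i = 85 + -3*i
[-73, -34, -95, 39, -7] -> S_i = Random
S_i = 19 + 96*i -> [19, 115, 211, 307, 403]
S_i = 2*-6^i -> [2, -12, 72, -432, 2592]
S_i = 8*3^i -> [8, 24, 72, 216, 648]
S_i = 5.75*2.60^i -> [5.75, 14.95, 38.87, 101.06, 262.76]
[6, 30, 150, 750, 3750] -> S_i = 6*5^i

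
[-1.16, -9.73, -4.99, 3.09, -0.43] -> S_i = Random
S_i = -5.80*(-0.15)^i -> [-5.8, 0.87, -0.13, 0.02, -0.0]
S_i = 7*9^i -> [7, 63, 567, 5103, 45927]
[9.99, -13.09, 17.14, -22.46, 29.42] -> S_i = 9.99*(-1.31)^i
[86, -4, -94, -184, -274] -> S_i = 86 + -90*i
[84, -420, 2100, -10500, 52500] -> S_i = 84*-5^i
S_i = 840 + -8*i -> [840, 832, 824, 816, 808]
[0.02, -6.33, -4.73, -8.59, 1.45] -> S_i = Random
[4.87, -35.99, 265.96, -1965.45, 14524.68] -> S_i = 4.87*(-7.39)^i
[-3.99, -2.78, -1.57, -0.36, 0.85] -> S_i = -3.99 + 1.21*i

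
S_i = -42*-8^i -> [-42, 336, -2688, 21504, -172032]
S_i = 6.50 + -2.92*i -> [6.5, 3.58, 0.66, -2.26, -5.18]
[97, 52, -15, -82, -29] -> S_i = Random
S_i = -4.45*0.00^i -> [-4.45, -0.0, -0.0, -0.0, -0.0]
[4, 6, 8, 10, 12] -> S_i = 4 + 2*i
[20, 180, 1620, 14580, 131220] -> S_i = 20*9^i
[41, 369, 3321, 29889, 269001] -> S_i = 41*9^i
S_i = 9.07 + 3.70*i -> [9.07, 12.77, 16.47, 20.17, 23.87]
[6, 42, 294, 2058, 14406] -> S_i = 6*7^i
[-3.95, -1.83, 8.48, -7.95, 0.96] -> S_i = Random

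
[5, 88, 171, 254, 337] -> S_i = 5 + 83*i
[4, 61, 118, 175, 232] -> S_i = 4 + 57*i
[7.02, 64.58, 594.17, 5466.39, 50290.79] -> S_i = 7.02*9.20^i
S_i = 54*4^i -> [54, 216, 864, 3456, 13824]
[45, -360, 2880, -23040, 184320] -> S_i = 45*-8^i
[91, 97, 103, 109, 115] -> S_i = 91 + 6*i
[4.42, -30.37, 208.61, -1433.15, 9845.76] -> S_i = 4.42*(-6.87)^i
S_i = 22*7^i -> [22, 154, 1078, 7546, 52822]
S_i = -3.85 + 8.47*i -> [-3.85, 4.62, 13.09, 21.56, 30.03]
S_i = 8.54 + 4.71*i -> [8.54, 13.25, 17.96, 22.67, 27.38]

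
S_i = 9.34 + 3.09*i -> [9.34, 12.43, 15.52, 18.61, 21.7]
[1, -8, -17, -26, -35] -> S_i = 1 + -9*i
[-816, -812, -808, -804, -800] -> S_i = -816 + 4*i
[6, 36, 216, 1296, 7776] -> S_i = 6*6^i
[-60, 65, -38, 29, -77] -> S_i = Random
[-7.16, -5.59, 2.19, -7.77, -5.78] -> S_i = Random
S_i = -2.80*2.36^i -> [-2.8, -6.61, -15.59, -36.8, -86.86]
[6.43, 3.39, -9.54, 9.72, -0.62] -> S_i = Random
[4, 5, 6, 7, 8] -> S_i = 4 + 1*i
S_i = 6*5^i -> [6, 30, 150, 750, 3750]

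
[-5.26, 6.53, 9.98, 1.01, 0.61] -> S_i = Random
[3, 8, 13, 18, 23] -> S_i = 3 + 5*i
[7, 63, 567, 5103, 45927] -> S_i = 7*9^i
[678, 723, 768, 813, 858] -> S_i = 678 + 45*i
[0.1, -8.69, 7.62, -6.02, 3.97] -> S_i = Random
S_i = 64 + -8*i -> [64, 56, 48, 40, 32]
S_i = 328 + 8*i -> [328, 336, 344, 352, 360]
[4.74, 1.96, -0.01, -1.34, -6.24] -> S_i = Random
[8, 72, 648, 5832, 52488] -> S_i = 8*9^i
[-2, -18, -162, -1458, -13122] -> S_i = -2*9^i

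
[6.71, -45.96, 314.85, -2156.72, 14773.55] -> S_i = 6.71*(-6.85)^i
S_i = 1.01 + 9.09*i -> [1.01, 10.1, 19.19, 28.28, 37.37]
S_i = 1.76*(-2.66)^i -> [1.76, -4.68, 12.45, -33.13, 88.11]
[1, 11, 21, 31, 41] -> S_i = 1 + 10*i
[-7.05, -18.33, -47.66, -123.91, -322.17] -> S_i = -7.05*2.60^i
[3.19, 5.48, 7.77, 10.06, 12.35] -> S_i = 3.19 + 2.29*i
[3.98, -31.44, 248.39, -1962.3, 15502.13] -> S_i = 3.98*(-7.90)^i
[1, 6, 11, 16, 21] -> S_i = 1 + 5*i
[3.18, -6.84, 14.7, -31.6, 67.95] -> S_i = 3.18*(-2.15)^i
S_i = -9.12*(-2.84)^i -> [-9.12, 25.9, -73.56, 208.91, -593.29]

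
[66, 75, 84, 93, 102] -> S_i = 66 + 9*i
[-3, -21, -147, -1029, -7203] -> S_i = -3*7^i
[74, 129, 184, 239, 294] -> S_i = 74 + 55*i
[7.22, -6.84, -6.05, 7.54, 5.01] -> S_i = Random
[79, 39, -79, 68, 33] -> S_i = Random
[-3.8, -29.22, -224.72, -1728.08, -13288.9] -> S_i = -3.80*7.69^i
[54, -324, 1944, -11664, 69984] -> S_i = 54*-6^i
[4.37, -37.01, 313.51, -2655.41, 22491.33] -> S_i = 4.37*(-8.47)^i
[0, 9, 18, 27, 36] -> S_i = 0 + 9*i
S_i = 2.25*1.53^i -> [2.25, 3.44, 5.27, 8.06, 12.33]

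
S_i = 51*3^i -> [51, 153, 459, 1377, 4131]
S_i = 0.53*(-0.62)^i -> [0.53, -0.33, 0.2, -0.13, 0.08]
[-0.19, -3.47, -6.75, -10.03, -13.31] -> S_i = -0.19 + -3.28*i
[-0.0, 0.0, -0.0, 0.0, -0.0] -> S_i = -0.00*(-1.23)^i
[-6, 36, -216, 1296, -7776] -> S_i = -6*-6^i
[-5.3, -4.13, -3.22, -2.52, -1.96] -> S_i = -5.30*0.78^i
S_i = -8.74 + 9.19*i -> [-8.74, 0.45, 9.64, 18.83, 28.02]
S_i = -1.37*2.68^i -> [-1.37, -3.67, -9.84, -26.37, -70.67]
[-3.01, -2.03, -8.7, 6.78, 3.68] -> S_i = Random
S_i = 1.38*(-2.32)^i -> [1.38, -3.2, 7.43, -17.23, 39.98]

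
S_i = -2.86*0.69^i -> [-2.86, -1.97, -1.36, -0.94, -0.65]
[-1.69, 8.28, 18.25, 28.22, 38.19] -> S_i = -1.69 + 9.97*i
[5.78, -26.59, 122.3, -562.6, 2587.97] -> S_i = 5.78*(-4.60)^i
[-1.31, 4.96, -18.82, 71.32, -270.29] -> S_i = -1.31*(-3.79)^i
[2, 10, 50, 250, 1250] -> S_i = 2*5^i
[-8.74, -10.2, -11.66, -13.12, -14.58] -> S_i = -8.74 + -1.46*i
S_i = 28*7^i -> [28, 196, 1372, 9604, 67228]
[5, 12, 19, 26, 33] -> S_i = 5 + 7*i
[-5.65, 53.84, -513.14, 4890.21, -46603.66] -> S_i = -5.65*(-9.53)^i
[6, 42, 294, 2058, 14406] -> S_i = 6*7^i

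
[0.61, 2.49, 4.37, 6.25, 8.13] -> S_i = 0.61 + 1.88*i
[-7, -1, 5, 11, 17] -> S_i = -7 + 6*i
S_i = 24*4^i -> [24, 96, 384, 1536, 6144]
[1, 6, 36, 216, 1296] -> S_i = 1*6^i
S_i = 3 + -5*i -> [3, -2, -7, -12, -17]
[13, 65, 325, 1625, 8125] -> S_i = 13*5^i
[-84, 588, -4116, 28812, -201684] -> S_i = -84*-7^i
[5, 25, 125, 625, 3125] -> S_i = 5*5^i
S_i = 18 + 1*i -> [18, 19, 20, 21, 22]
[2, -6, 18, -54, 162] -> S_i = 2*-3^i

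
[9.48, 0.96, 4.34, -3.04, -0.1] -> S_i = Random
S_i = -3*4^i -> [-3, -12, -48, -192, -768]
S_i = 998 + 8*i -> [998, 1006, 1014, 1022, 1030]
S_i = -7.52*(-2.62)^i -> [-7.52, 19.7, -51.62, 135.25, -354.34]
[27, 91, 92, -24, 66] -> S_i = Random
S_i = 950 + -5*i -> [950, 945, 940, 935, 930]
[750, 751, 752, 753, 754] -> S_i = 750 + 1*i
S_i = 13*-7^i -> [13, -91, 637, -4459, 31213]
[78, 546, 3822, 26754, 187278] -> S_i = 78*7^i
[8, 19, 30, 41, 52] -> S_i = 8 + 11*i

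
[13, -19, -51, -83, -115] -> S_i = 13 + -32*i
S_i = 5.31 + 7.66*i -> [5.31, 12.97, 20.63, 28.29, 35.95]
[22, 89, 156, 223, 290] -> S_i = 22 + 67*i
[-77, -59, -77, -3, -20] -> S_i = Random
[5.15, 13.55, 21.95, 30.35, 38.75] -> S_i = 5.15 + 8.40*i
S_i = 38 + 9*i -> [38, 47, 56, 65, 74]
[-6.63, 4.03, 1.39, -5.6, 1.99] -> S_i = Random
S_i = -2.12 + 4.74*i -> [-2.12, 2.62, 7.36, 12.1, 16.84]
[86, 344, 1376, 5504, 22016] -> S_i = 86*4^i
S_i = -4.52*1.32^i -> [-4.52, -5.97, -7.88, -10.4, -13.72]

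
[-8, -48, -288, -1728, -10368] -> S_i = -8*6^i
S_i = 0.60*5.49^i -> [0.6, 3.29, 18.08, 99.28, 545.06]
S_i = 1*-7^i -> [1, -7, 49, -343, 2401]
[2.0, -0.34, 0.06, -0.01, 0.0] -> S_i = 2.00*(-0.17)^i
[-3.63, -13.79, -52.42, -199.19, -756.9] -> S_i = -3.63*3.80^i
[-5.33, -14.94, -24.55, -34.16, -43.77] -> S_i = -5.33 + -9.61*i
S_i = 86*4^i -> [86, 344, 1376, 5504, 22016]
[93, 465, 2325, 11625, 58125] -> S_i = 93*5^i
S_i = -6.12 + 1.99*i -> [-6.12, -4.13, -2.14, -0.15, 1.84]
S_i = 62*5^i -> [62, 310, 1550, 7750, 38750]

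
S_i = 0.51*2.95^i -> [0.51, 1.5, 4.44, 13.09, 38.62]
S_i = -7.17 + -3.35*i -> [-7.17, -10.52, -13.87, -17.22, -20.57]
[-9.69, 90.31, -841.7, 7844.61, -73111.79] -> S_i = -9.69*(-9.32)^i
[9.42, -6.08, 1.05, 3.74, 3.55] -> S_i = Random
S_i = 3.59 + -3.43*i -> [3.59, 0.16, -3.27, -6.7, -10.13]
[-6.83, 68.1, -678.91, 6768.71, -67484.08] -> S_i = -6.83*(-9.97)^i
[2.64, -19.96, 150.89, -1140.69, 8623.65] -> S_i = 2.64*(-7.56)^i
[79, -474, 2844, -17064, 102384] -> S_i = 79*-6^i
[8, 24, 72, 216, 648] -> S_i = 8*3^i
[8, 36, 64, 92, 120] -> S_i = 8 + 28*i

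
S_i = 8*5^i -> [8, 40, 200, 1000, 5000]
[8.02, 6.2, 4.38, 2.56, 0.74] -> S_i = 8.02 + -1.82*i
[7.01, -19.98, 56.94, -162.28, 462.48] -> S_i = 7.01*(-2.85)^i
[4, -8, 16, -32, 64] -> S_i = 4*-2^i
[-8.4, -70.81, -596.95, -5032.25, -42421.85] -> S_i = -8.40*8.43^i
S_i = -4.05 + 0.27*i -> [-4.05, -3.78, -3.51, -3.24, -2.97]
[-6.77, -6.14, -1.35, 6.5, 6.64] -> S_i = Random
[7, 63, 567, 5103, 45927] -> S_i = 7*9^i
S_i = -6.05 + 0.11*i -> [-6.05, -5.94, -5.83, -5.72, -5.61]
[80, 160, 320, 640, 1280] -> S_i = 80*2^i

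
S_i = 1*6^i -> [1, 6, 36, 216, 1296]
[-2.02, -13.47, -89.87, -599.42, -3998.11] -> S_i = -2.02*6.67^i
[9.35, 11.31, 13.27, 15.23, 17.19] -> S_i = 9.35 + 1.96*i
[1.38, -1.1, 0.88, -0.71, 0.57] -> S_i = 1.38*(-0.80)^i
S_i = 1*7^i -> [1, 7, 49, 343, 2401]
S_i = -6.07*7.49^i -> [-6.07, -45.46, -340.53, -2550.55, -19103.63]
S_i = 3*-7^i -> [3, -21, 147, -1029, 7203]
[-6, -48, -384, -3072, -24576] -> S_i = -6*8^i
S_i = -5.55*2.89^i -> [-5.55, -16.04, -46.35, -133.96, -387.15]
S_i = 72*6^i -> [72, 432, 2592, 15552, 93312]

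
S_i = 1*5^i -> [1, 5, 25, 125, 625]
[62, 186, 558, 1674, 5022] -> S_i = 62*3^i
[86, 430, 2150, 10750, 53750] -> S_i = 86*5^i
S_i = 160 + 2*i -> [160, 162, 164, 166, 168]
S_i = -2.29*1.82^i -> [-2.29, -4.17, -7.59, -13.81, -25.13]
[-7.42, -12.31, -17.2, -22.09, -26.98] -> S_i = -7.42 + -4.89*i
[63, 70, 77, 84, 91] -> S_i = 63 + 7*i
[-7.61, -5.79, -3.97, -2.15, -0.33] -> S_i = -7.61 + 1.82*i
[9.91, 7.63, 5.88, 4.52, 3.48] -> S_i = 9.91*0.77^i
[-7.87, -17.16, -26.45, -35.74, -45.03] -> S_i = -7.87 + -9.29*i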